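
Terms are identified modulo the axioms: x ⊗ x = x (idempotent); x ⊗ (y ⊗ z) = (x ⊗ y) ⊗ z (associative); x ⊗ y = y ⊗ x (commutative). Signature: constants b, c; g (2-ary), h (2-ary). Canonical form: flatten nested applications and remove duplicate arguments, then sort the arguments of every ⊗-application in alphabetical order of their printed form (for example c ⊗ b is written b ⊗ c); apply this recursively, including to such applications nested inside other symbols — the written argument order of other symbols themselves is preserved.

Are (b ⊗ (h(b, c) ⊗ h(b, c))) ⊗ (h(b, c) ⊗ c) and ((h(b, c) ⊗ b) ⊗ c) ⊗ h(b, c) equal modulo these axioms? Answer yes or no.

Answer: yes — both canonical forms are b ⊗ c ⊗ h(b, c)

Derivation:
Left:  (b ⊗ (h(b, c) ⊗ h(b, c))) ⊗ (h(b, c) ⊗ c)
  Flatten:  b ⊗ h(b, c) ⊗ h(b, c) ⊗ h(b, c) ⊗ c
  Drop duplicates:  drop duplicate h(b, c), h(b, c)
  Order the arguments:  b ⊗ c ⊗ h(b, c)
Right:  ((h(b, c) ⊗ b) ⊗ c) ⊗ h(b, c)
  Un-nest:  h(b, c) ⊗ b ⊗ c ⊗ h(b, c)
  Drop duplicates:  drop duplicate h(b, c)
  Sort:  b ⊗ c ⊗ h(b, c)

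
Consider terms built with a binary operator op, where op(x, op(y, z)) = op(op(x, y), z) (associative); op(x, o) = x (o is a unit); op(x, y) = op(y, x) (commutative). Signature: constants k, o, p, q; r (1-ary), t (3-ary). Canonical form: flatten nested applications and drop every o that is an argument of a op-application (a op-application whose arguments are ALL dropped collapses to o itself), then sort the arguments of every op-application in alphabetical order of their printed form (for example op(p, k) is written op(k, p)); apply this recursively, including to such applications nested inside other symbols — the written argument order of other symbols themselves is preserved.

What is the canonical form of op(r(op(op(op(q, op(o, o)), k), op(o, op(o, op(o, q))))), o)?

Answer: r(op(k, q, q))

Derivation:
Inside:  r(op(op(op(q, op(o, o)), k), op(o, op(o, op(o, q)))))  →  r(op(k, q, q))
Units out:  drop o
Order the arguments:  r(op(k, q, q))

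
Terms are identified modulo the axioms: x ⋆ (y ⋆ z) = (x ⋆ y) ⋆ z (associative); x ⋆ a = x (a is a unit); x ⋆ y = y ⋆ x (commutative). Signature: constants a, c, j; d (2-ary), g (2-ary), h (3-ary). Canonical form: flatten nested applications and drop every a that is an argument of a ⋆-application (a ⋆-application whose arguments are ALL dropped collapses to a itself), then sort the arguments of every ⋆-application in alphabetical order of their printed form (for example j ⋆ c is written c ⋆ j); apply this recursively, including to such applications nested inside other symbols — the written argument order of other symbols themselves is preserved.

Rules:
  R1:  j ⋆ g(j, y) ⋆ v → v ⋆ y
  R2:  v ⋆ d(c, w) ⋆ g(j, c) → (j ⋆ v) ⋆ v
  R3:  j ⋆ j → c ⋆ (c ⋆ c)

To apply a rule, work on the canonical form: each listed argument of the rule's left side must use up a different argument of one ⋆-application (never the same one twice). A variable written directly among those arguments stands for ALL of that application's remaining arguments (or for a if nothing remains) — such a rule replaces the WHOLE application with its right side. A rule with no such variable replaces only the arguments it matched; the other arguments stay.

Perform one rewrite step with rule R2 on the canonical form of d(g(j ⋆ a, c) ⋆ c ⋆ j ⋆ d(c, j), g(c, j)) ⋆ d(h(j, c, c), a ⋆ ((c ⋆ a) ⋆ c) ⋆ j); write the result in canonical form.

Answer: d(c ⋆ c ⋆ j ⋆ j ⋆ j, g(c, j)) ⋆ d(h(j, c, c), c ⋆ c ⋆ j)

Derivation:
Canonical form:  d(c ⋆ d(c, j) ⋆ g(j, c) ⋆ j, g(c, j)) ⋆ d(h(j, c, c), c ⋆ c ⋆ j)
Apply R2:  consuming d(c, j), g(j, c);  v := c ⋆ j, w := j
The extension variable absorbs all remaining arguments, so the whole application is rewritten.
New term:  d(c ⋆ c ⋆ j ⋆ j ⋆ j, g(c, j)) ⋆ d(h(j, c, c), c ⋆ c ⋆ j)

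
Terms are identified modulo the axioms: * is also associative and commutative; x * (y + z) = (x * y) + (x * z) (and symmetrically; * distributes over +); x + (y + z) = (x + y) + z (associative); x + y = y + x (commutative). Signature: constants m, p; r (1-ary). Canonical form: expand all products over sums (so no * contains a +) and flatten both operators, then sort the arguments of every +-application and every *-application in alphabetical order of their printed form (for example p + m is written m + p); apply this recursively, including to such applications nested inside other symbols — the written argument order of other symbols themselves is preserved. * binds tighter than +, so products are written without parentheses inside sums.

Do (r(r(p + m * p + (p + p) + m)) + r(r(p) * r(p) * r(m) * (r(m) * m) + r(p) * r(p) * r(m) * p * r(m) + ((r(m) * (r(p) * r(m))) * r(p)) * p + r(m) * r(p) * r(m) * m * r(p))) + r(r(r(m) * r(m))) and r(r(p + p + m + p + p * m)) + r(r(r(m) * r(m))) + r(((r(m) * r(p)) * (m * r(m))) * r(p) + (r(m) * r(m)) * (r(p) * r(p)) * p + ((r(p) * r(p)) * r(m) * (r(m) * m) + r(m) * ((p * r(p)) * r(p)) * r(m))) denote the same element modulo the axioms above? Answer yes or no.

Left:  (r(r(p + m * p + (p + p) + m)) + r(r(p) * r(p) * r(m) * (r(m) * m) + r(p) * r(p) * r(m) * p * r(m) + ((r(m) * (r(p) * r(m))) * r(p)) * p + r(m) * r(p) * r(m) * m * r(p))) + r(r(r(m) * r(m)))
  Merge nested applications:  r(r(m + m * p + p + p + p)) + r(m * r(m) * r(m) * r(p) * r(p) + m * r(m) * r(m) * r(p) * r(p) + p * r(m) * r(m) * r(p) * r(p) + p * r(m) * r(m) * r(p) * r(p)) + r(r(r(m) * r(m)))
  Order the arguments:  r(m * r(m) * r(m) * r(p) * r(p) + m * r(m) * r(m) * r(p) * r(p) + p * r(m) * r(m) * r(p) * r(p) + p * r(m) * r(m) * r(p) * r(p)) + r(r(m + m * p + p + p + p)) + r(r(r(m) * r(m)))
Right:  r(r(p + p + m + p + p * m)) + r(r(r(m) * r(m))) + r(((r(m) * r(p)) * (m * r(m))) * r(p) + (r(m) * r(m)) * (r(p) * r(p)) * p + ((r(p) * r(p)) * r(m) * (r(m) * m) + r(m) * ((p * r(p)) * r(p)) * r(m)))
  Flatten:  r(r(m + m * p + p + p + p)) + r(r(r(m) * r(m))) + r(m * r(m) * r(m) * r(p) * r(p) + m * r(m) * r(m) * r(p) * r(p) + p * r(m) * r(m) * r(p) * r(p) + p * r(m) * r(m) * r(p) * r(p))
  Sort:  r(m * r(m) * r(m) * r(p) * r(p) + m * r(m) * r(m) * r(p) * r(p) + p * r(m) * r(m) * r(p) * r(p) + p * r(m) * r(m) * r(p) * r(p)) + r(r(m + m * p + p + p + p)) + r(r(r(m) * r(m)))

Answer: yes — both canonical forms are r(m * r(m) * r(m) * r(p) * r(p) + m * r(m) * r(m) * r(p) * r(p) + p * r(m) * r(m) * r(p) * r(p) + p * r(m) * r(m) * r(p) * r(p)) + r(r(m + m * p + p + p + p)) + r(r(r(m) * r(m)))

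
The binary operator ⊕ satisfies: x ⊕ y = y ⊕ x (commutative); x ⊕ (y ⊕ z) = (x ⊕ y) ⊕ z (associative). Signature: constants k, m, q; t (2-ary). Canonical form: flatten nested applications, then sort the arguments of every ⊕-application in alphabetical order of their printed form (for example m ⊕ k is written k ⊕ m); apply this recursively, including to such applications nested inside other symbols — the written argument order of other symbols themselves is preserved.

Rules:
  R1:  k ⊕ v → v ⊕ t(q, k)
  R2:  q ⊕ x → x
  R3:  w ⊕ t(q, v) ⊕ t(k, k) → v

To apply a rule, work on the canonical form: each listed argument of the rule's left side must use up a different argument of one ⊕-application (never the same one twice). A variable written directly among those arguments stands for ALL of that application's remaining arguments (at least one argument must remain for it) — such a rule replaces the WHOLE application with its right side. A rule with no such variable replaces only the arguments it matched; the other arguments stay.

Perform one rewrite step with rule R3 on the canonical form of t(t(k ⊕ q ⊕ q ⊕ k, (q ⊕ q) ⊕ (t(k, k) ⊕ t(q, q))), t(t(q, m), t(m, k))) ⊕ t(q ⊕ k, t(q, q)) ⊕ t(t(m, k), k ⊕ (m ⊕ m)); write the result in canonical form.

Answer: t(k ⊕ q, t(q, q)) ⊕ t(t(k ⊕ k ⊕ q ⊕ q, q), t(t(q, m), t(m, k))) ⊕ t(t(m, k), k ⊕ m ⊕ m)

Derivation:
Canonical form:  t(k ⊕ q, t(q, q)) ⊕ t(t(k ⊕ k ⊕ q ⊕ q, q ⊕ q ⊕ t(k, k) ⊕ t(q, q)), t(t(q, m), t(m, k))) ⊕ t(t(m, k), k ⊕ m ⊕ m)
Match R3:  consume t(k, k), t(q, q);  v := q, w := q ⊕ q
The variable takes the whole remainder — replace the entire application.
Result:  t(k ⊕ q, t(q, q)) ⊕ t(t(k ⊕ k ⊕ q ⊕ q, q), t(t(q, m), t(m, k))) ⊕ t(t(m, k), k ⊕ m ⊕ m)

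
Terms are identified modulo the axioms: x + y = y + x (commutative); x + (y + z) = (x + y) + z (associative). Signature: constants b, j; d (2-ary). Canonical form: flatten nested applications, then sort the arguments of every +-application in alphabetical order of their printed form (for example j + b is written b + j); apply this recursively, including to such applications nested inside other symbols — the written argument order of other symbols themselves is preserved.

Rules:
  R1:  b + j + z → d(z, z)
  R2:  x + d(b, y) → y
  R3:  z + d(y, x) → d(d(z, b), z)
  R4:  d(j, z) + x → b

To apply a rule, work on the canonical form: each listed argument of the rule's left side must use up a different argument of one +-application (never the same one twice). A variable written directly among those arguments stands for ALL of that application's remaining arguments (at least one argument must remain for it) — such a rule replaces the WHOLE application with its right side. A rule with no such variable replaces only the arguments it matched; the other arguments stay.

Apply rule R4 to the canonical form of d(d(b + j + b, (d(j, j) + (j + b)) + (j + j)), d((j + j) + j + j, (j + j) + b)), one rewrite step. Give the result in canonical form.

Answer: d(d(b + b + j, b), d(j + j + j + j, b + j + j))

Derivation:
Canonical form:  d(d(b + b + j, b + d(j, j) + j + j + j), d(j + j + j + j, b + j + j))
R4 matches:  uses d(j, j);  x := b + j + j + j, z := j
Every leftover argument binds to the variable; the entire application is replaced.
New term:  d(d(b + b + j, b), d(j + j + j + j, b + j + j))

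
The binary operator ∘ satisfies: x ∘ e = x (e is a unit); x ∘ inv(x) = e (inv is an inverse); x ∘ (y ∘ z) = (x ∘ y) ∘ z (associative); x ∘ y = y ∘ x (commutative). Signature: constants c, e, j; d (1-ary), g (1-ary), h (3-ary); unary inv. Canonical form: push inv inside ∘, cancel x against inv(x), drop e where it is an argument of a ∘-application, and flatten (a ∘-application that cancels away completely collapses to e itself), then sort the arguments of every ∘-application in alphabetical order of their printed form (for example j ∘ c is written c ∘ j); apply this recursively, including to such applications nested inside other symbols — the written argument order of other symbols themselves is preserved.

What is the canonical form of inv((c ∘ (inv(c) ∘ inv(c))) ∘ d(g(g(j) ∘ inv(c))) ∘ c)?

Answer: inv(d(g(g(j) ∘ inv(c))))

Derivation:
Push inv inside:  distribute inv over ∘ and collapse double inv
Cancel:  c cancels
Collect terms:  inv(d(g(g(j) ∘ inv(c))))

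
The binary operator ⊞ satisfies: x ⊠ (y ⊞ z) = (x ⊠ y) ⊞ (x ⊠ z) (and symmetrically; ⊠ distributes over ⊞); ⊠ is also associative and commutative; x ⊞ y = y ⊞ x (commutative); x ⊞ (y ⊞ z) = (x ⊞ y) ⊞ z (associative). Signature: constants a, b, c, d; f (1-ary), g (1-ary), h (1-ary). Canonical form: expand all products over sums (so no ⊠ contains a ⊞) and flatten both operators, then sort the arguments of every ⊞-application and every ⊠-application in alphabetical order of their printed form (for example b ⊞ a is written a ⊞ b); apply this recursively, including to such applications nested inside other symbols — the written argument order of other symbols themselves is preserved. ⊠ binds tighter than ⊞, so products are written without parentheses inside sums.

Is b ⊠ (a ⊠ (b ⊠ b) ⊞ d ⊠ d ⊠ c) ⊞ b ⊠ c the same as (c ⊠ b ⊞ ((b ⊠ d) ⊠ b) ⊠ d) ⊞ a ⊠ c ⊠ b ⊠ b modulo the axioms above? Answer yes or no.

Left:  b ⊠ (a ⊠ (b ⊠ b) ⊞ d ⊠ d ⊠ c) ⊞ b ⊠ c
  Distribute:  a ⊠ b ⊠ b ⊠ b ⊞ b ⊠ c ⊠ d ⊠ d ⊞ b ⊠ c
  Order the arguments:  a ⊠ b ⊠ b ⊠ b ⊞ b ⊠ c ⊞ b ⊠ c ⊠ d ⊠ d
Right:  (c ⊠ b ⊞ ((b ⊠ d) ⊠ b) ⊠ d) ⊞ a ⊠ c ⊠ b ⊠ b
  Flatten:  b ⊠ c ⊞ b ⊠ b ⊠ d ⊠ d ⊞ a ⊠ b ⊠ b ⊠ c
  Order the arguments:  a ⊠ b ⊠ b ⊠ c ⊞ b ⊠ b ⊠ d ⊠ d ⊞ b ⊠ c

Answer: no — a ⊠ b ⊠ b ⊠ b ⊞ b ⊠ c ⊞ b ⊠ c ⊠ d ⊠ d vs a ⊠ b ⊠ b ⊠ c ⊞ b ⊠ b ⊠ d ⊠ d ⊞ b ⊠ c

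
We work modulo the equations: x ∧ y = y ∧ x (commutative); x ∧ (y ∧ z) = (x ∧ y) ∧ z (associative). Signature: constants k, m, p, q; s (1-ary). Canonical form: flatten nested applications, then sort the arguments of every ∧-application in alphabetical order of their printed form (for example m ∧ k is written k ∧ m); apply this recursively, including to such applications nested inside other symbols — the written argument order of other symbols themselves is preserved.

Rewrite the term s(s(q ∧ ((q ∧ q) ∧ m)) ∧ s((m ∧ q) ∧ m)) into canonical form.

Answer: s(s(m ∧ m ∧ q) ∧ s(m ∧ q ∧ q ∧ q))

Derivation:
Focus inside:  s(q ∧ ((q ∧ q) ∧ m)) ∧ s((m ∧ q) ∧ m)
Simplify inside:  s(q ∧ ((q ∧ q) ∧ m))  →  s(m ∧ q ∧ q ∧ q)
Simplify inside:  s((m ∧ q) ∧ m)  →  s(m ∧ m ∧ q)
Order the arguments:  s(m ∧ m ∧ q) ∧ s(m ∧ q ∧ q ∧ q)
Reassemble:  s(s(m ∧ m ∧ q) ∧ s(m ∧ q ∧ q ∧ q))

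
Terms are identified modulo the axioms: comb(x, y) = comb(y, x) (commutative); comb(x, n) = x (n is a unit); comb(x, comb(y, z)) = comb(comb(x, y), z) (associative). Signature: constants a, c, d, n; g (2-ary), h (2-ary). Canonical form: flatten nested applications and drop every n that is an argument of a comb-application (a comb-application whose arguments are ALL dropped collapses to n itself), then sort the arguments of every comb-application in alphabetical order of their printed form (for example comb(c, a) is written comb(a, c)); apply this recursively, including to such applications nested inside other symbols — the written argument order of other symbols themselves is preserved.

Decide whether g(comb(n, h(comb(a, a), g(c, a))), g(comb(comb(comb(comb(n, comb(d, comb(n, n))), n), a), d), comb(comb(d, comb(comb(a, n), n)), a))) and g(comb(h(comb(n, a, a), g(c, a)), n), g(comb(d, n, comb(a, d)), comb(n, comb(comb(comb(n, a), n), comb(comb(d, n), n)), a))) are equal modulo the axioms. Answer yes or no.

Answer: yes — both canonical forms are g(h(comb(a, a), g(c, a)), g(comb(a, d, d), comb(a, a, d)))

Derivation:
Left:  g(comb(n, h(comb(a, a), g(c, a))), g(comb(comb(comb(comb(n, comb(d, comb(n, n))), n), a), d), comb(comb(d, comb(comb(a, n), n)), a)))
  Work inside:  comb(comb(comb(comb(n, comb(d, comb(n, n))), n), a), d)
  Un-nest:  comb(n, d, n, n, n, a, d)
  Unit:  drop n (×4)
  Sort arguments:  comb(a, d, d)
  Reassemble:  g(h(comb(a, a), g(c, a)), g(comb(a, d, d), comb(a, a, d)))
Right:  g(comb(h(comb(n, a, a), g(c, a)), n), g(comb(d, n, comb(a, d)), comb(n, comb(comb(comb(n, a), n), comb(comb(d, n), n)), a)))
  Focus inside:  comb(n, comb(comb(comb(n, a), n), comb(comb(d, n), n)), a)
  Merge nested applications:  comb(n, n, a, n, d, n, n, a)
  Drop the unit:  drop n (×5)
  Order the arguments:  comb(a, a, d)
  Reassemble:  g(h(comb(a, a), g(c, a)), g(comb(a, d, d), comb(a, a, d)))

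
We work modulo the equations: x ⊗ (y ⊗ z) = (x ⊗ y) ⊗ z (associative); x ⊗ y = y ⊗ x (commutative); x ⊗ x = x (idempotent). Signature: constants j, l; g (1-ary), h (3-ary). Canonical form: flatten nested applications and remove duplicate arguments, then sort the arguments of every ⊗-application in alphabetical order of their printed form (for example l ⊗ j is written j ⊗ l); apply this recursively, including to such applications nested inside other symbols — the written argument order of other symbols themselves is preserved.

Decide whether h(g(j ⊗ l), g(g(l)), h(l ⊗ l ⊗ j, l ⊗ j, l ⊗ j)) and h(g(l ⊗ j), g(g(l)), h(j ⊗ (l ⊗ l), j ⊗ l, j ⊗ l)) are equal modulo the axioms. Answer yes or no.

Left:  h(g(j ⊗ l), g(g(l)), h(l ⊗ l ⊗ j, l ⊗ j, l ⊗ j))
  Descend into:  l ⊗ l ⊗ j
  Drop duplicates:  drop duplicate l
  Order the arguments:  j ⊗ l
  Reassemble:  h(g(j ⊗ l), g(g(l)), h(j ⊗ l, j ⊗ l, j ⊗ l))
Right:  h(g(l ⊗ j), g(g(l)), h(j ⊗ (l ⊗ l), j ⊗ l, j ⊗ l))
  Descend into:  j ⊗ (l ⊗ l)
  Un-nest:  j ⊗ l ⊗ l
  Deduplicate:  drop duplicate l
  Order the arguments:  j ⊗ l
  Reassemble:  h(g(j ⊗ l), g(g(l)), h(j ⊗ l, j ⊗ l, j ⊗ l))

Answer: yes — both canonical forms are h(g(j ⊗ l), g(g(l)), h(j ⊗ l, j ⊗ l, j ⊗ l))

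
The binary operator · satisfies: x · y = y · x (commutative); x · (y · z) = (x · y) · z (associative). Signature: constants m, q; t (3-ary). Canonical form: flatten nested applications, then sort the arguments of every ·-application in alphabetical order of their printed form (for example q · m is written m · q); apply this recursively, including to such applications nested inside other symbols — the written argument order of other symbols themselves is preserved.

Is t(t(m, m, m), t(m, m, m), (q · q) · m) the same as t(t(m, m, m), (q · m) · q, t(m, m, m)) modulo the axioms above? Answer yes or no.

Left:  t(t(m, m, m), t(m, m, m), (q · q) · m)
  Work inside:  (q · q) · m
  Merge nested applications:  q · q · m
  Sort arguments:  m · q · q
  Reassemble:  t(t(m, m, m), t(m, m, m), m · q · q)
Right:  t(t(m, m, m), (q · m) · q, t(m, m, m))
  Focus inside:  (q · m) · q
  Merge nested applications:  q · m · q
  Sort:  m · q · q
  Rebuild:  t(t(m, m, m), m · q · q, t(m, m, m))

Answer: no — t(t(m, m, m), t(m, m, m), m · q · q) vs t(t(m, m, m), m · q · q, t(m, m, m))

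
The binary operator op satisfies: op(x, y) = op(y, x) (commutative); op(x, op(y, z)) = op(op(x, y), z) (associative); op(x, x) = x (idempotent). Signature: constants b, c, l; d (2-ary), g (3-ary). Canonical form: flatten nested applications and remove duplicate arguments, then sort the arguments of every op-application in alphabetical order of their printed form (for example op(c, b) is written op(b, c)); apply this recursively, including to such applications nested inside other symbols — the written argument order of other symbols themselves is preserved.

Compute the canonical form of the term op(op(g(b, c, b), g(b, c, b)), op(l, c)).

Merge nested applications:  op(g(b, c, b), g(b, c, b), l, c)
Drop duplicates:  drop duplicate g(b, c, b)
Sort:  op(c, g(b, c, b), l)

Answer: op(c, g(b, c, b), l)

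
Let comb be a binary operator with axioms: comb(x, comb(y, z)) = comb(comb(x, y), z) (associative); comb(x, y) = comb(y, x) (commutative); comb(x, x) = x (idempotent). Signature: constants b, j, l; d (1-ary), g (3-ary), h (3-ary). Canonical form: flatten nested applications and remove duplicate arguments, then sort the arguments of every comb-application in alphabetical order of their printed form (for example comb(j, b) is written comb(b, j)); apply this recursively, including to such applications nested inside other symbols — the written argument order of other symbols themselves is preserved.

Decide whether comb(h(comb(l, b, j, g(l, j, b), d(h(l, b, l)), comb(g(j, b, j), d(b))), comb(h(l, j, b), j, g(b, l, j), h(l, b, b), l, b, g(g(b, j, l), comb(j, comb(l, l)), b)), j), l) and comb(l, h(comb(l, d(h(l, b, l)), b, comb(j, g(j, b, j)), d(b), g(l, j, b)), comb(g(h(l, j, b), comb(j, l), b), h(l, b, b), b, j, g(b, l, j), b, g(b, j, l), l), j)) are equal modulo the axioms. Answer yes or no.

Left:  comb(h(comb(l, b, j, g(l, j, b), d(h(l, b, l)), comb(g(j, b, j), d(b))), comb(h(l, j, b), j, g(b, l, j), h(l, b, b), l, b, g(g(b, j, l), comb(j, comb(l, l)), b)), j), l)
  Canonicalize subterm:  h(comb(l, b, j, g(l, j, b), d(h(l, b, l)), comb(g(j, b, j), d(b))), comb(h(l, j, b), j, g(b, l, j), h(l, b, b), l, b, g(g(b, j, l), comb(j, comb(l, l)), b)), j)  →  h(comb(b, d(b), d(h(l, b, l)), g(j, b, j), g(l, j, b), j, l), comb(b, g(b, l, j), g(g(b, j, l), comb(j, l), b), h(l, b, b), h(l, j, b), j, l), j)
  Sort arguments:  comb(h(comb(b, d(b), d(h(l, b, l)), g(j, b, j), g(l, j, b), j, l), comb(b, g(b, l, j), g(g(b, j, l), comb(j, l), b), h(l, b, b), h(l, j, b), j, l), j), l)
Right:  comb(l, h(comb(l, d(h(l, b, l)), b, comb(j, g(j, b, j)), d(b), g(l, j, b)), comb(g(h(l, j, b), comb(j, l), b), h(l, b, b), b, j, g(b, l, j), b, g(b, j, l), l), j))
  Simplify inside:  h(comb(l, d(h(l, b, l)), b, comb(j, g(j, b, j)), d(b), g(l, j, b)), comb(g(h(l, j, b), comb(j, l), b), h(l, b, b), b, j, g(b, l, j), b, g(b, j, l), l), j)  →  h(comb(b, d(b), d(h(l, b, l)), g(j, b, j), g(l, j, b), j, l), comb(b, g(b, j, l), g(b, l, j), g(h(l, j, b), comb(j, l), b), h(l, b, b), j, l), j)
  Order the arguments:  comb(h(comb(b, d(b), d(h(l, b, l)), g(j, b, j), g(l, j, b), j, l), comb(b, g(b, j, l), g(b, l, j), g(h(l, j, b), comb(j, l), b), h(l, b, b), j, l), j), l)

Answer: no — comb(h(comb(b, d(b), d(h(l, b, l)), g(j, b, j), g(l, j, b), j, l), comb(b, g(b, l, j), g(g(b, j, l), comb(j, l), b), h(l, b, b), h(l, j, b), j, l), j), l) vs comb(h(comb(b, d(b), d(h(l, b, l)), g(j, b, j), g(l, j, b), j, l), comb(b, g(b, j, l), g(b, l, j), g(h(l, j, b), comb(j, l), b), h(l, b, b), j, l), j), l)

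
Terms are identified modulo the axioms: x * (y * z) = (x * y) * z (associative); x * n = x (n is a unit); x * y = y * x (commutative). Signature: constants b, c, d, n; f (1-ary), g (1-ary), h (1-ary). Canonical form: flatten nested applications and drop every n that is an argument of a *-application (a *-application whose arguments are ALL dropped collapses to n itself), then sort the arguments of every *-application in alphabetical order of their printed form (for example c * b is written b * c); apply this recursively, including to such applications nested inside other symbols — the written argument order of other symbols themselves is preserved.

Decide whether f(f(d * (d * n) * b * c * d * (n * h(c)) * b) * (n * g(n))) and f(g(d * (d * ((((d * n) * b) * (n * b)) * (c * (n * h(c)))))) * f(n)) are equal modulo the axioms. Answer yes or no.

Answer: no — f(f(b * b * c * d * d * d * h(c)) * g(n)) vs f(f(n) * g(b * b * c * d * d * d * h(c)))

Derivation:
Left:  f(f(d * (d * n) * b * c * d * (n * h(c)) * b) * (n * g(n)))
  Descend into:  f(d * (d * n) * b * c * d * (n * h(c)) * b) * (n * g(n))
  Flatten:  f(d * (d * n) * b * c * d * (n * h(c)) * b) * n * g(n)
  Inside:  f(d * (d * n) * b * c * d * (n * h(c)) * b)  →  f(b * b * c * d * d * d * h(c))
  Units out:  drop n
  Order the arguments:  f(b * b * c * d * d * d * h(c)) * g(n)
  Rebuild:  f(f(b * b * c * d * d * d * h(c)) * g(n))
Right:  f(g(d * (d * ((((d * n) * b) * (n * b)) * (c * (n * h(c)))))) * f(n))
  Descend into:  g(d * (d * ((((d * n) * b) * (n * b)) * (c * (n * h(c)))))) * f(n)
  Canonicalize subterm:  g(d * (d * ((((d * n) * b) * (n * b)) * (c * (n * h(c))))))  →  g(b * b * c * d * d * d * h(c))
  Order the arguments:  f(n) * g(b * b * c * d * d * d * h(c))
  Put back:  f(f(n) * g(b * b * c * d * d * d * h(c)))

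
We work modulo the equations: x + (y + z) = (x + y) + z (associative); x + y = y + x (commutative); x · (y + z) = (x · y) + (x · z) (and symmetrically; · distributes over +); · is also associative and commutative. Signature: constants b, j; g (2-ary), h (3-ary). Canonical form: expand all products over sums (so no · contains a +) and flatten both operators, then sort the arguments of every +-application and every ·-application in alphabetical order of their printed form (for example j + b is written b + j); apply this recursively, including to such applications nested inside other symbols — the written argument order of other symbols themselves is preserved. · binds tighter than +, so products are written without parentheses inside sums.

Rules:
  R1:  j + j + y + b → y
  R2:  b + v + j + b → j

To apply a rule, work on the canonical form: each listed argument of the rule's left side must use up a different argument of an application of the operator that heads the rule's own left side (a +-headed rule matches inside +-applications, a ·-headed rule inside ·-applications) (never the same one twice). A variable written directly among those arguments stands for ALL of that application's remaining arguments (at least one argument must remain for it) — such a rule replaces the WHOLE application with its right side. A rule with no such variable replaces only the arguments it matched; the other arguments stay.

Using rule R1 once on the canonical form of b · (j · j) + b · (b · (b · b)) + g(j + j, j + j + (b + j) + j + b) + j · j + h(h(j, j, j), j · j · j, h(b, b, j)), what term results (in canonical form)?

Canonical form:  b · b · b · b + b · j · j + g(j + j, b + b + j + j + j + j) + h(h(j, j, j), j · j · j, h(b, b, j)) + j · j
Match R1:  consume b, j, j;  y := b + j + j
Every leftover argument binds to the variable; the entire application is replaced.
New term:  b · b · b · b + b · j · j + g(j + j, b + j + j) + h(h(j, j, j), j · j · j, h(b, b, j)) + j · j

Answer: b · b · b · b + b · j · j + g(j + j, b + j + j) + h(h(j, j, j), j · j · j, h(b, b, j)) + j · j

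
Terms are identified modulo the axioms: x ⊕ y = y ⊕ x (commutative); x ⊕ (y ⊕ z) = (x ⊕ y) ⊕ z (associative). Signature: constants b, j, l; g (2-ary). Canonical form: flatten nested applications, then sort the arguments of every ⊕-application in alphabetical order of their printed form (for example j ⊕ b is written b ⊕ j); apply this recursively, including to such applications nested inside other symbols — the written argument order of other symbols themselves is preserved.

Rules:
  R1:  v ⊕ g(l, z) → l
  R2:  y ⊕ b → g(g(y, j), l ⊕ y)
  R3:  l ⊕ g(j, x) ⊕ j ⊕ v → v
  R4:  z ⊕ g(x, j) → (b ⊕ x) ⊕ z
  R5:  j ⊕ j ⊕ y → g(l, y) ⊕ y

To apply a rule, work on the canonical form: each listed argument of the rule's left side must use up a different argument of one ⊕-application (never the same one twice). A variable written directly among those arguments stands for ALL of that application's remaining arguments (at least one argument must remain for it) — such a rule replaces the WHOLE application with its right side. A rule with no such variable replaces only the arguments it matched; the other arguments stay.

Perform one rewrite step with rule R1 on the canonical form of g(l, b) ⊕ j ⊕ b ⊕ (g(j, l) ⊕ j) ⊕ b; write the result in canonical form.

Answer: l

Derivation:
Canonical form:  b ⊕ b ⊕ g(j, l) ⊕ g(l, b) ⊕ j ⊕ j
Match R1:  consume g(l, b);  v := b ⊕ b ⊕ g(j, l) ⊕ j ⊕ j, z := b
Every leftover argument binds to the variable; the entire application is replaced.
Result:  l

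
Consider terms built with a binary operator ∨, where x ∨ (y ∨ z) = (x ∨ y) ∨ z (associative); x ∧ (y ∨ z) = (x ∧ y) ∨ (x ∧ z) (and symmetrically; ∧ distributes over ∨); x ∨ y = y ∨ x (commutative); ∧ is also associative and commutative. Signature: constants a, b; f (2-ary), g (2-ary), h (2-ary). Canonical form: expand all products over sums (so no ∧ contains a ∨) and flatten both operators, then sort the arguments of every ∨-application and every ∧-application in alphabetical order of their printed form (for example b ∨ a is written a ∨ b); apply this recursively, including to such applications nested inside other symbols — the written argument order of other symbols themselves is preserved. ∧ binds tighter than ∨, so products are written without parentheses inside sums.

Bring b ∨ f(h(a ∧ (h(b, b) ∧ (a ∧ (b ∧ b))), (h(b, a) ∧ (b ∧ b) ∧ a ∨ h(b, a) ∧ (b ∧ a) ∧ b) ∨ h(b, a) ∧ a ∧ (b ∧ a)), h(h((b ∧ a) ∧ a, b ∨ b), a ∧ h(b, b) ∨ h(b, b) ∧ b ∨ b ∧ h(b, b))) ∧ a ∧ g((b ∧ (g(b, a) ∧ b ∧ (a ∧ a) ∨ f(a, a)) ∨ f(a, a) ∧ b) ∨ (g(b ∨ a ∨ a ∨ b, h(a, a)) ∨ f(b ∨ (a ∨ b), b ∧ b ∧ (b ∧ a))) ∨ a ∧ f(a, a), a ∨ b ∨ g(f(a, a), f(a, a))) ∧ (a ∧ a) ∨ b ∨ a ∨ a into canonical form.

Expand:  b ∨ a ∧ a ∧ a ∧ f(h(a ∧ a ∧ b ∧ b ∧ h(b, b), a ∧ a ∧ b ∧ h(b, a) ∨ a ∧ b ∧ b ∧ h(b, a) ∨ a ∧ b ∧ b ∧ h(b, a)), h(h(a ∧ a ∧ b, b ∨ b), a ∧ h(b, b) ∨ b ∧ h(b, b) ∨ b ∧ h(b, b))) ∧ g(a ∧ a ∧ b ∧ b ∧ g(b, a) ∨ a ∧ f(a, a) ∨ b ∧ f(a, a) ∨ b ∧ f(a, a) ∨ f(a ∨ b ∨ b, a ∧ b ∧ b ∧ b) ∨ g(a ∨ a ∨ b ∨ b, h(a, a)), a ∨ b ∨ g(f(a, a), f(a, a))) ∨ b ∨ a ∨ a
Sort:  a ∨ a ∨ a ∧ a ∧ a ∧ f(h(a ∧ a ∧ b ∧ b ∧ h(b, b), a ∧ a ∧ b ∧ h(b, a) ∨ a ∧ b ∧ b ∧ h(b, a) ∨ a ∧ b ∧ b ∧ h(b, a)), h(h(a ∧ a ∧ b, b ∨ b), a ∧ h(b, b) ∨ b ∧ h(b, b) ∨ b ∧ h(b, b))) ∧ g(a ∧ a ∧ b ∧ b ∧ g(b, a) ∨ a ∧ f(a, a) ∨ b ∧ f(a, a) ∨ b ∧ f(a, a) ∨ f(a ∨ b ∨ b, a ∧ b ∧ b ∧ b) ∨ g(a ∨ a ∨ b ∨ b, h(a, a)), a ∨ b ∨ g(f(a, a), f(a, a))) ∨ b ∨ b

Answer: a ∨ a ∨ a ∧ a ∧ a ∧ f(h(a ∧ a ∧ b ∧ b ∧ h(b, b), a ∧ a ∧ b ∧ h(b, a) ∨ a ∧ b ∧ b ∧ h(b, a) ∨ a ∧ b ∧ b ∧ h(b, a)), h(h(a ∧ a ∧ b, b ∨ b), a ∧ h(b, b) ∨ b ∧ h(b, b) ∨ b ∧ h(b, b))) ∧ g(a ∧ a ∧ b ∧ b ∧ g(b, a) ∨ a ∧ f(a, a) ∨ b ∧ f(a, a) ∨ b ∧ f(a, a) ∨ f(a ∨ b ∨ b, a ∧ b ∧ b ∧ b) ∨ g(a ∨ a ∨ b ∨ b, h(a, a)), a ∨ b ∨ g(f(a, a), f(a, a))) ∨ b ∨ b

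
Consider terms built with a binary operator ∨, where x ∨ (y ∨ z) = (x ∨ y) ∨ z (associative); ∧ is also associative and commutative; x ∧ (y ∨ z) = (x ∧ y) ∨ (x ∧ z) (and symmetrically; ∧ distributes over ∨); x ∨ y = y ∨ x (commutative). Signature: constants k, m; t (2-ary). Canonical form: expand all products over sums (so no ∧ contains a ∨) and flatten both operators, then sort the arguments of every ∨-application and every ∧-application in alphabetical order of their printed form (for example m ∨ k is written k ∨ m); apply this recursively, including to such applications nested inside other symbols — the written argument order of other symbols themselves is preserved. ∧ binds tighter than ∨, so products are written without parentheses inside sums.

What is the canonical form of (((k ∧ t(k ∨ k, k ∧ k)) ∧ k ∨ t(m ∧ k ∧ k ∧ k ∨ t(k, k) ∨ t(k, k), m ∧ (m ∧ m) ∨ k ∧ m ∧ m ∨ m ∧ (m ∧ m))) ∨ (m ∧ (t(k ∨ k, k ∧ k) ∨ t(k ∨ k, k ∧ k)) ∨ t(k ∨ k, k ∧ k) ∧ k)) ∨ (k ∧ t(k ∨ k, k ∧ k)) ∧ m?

Expand:  k ∧ k ∧ t(k ∨ k, k ∧ k) ∨ t(k ∧ k ∧ k ∧ m ∨ t(k, k) ∨ t(k, k), k ∧ m ∧ m ∨ m ∧ m ∧ m ∨ m ∧ m ∧ m) ∨ m ∧ t(k ∨ k, k ∧ k) ∨ m ∧ t(k ∨ k, k ∧ k) ∨ k ∧ t(k ∨ k, k ∧ k) ∨ k ∧ m ∧ t(k ∨ k, k ∧ k)
Sort:  k ∧ k ∧ t(k ∨ k, k ∧ k) ∨ k ∧ m ∧ t(k ∨ k, k ∧ k) ∨ k ∧ t(k ∨ k, k ∧ k) ∨ m ∧ t(k ∨ k, k ∧ k) ∨ m ∧ t(k ∨ k, k ∧ k) ∨ t(k ∧ k ∧ k ∧ m ∨ t(k, k) ∨ t(k, k), k ∧ m ∧ m ∨ m ∧ m ∧ m ∨ m ∧ m ∧ m)

Answer: k ∧ k ∧ t(k ∨ k, k ∧ k) ∨ k ∧ m ∧ t(k ∨ k, k ∧ k) ∨ k ∧ t(k ∨ k, k ∧ k) ∨ m ∧ t(k ∨ k, k ∧ k) ∨ m ∧ t(k ∨ k, k ∧ k) ∨ t(k ∧ k ∧ k ∧ m ∨ t(k, k) ∨ t(k, k), k ∧ m ∧ m ∨ m ∧ m ∧ m ∨ m ∧ m ∧ m)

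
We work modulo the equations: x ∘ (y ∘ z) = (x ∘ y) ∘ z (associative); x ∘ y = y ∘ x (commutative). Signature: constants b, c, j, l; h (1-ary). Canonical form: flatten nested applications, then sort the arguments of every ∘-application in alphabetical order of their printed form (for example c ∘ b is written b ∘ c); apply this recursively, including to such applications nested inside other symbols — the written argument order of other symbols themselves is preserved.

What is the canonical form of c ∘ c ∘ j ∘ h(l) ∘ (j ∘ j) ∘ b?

Flatten:  c ∘ c ∘ j ∘ h(l) ∘ j ∘ j ∘ b
Order the arguments:  b ∘ c ∘ c ∘ h(l) ∘ j ∘ j ∘ j

Answer: b ∘ c ∘ c ∘ h(l) ∘ j ∘ j ∘ j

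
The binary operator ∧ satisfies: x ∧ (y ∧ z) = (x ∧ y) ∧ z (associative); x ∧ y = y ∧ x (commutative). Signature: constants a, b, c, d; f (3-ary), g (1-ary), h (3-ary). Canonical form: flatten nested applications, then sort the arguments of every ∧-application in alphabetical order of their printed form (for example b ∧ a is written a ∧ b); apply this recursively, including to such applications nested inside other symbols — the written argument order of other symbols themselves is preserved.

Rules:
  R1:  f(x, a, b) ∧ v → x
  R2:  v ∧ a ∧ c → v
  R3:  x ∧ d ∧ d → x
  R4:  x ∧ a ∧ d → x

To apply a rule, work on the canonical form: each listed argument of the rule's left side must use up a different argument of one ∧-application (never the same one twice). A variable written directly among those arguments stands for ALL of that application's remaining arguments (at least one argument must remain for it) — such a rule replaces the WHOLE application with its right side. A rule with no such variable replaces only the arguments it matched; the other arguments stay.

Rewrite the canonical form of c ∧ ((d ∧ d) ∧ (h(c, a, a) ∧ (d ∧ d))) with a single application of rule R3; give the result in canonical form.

Canonical form:  c ∧ d ∧ d ∧ d ∧ d ∧ h(c, a, a)
R3 matches:  uses d, d;  x := c ∧ d ∧ d ∧ h(c, a, a)
Every leftover argument binds to the variable; the entire application is replaced.
New term:  c ∧ d ∧ d ∧ h(c, a, a)

Answer: c ∧ d ∧ d ∧ h(c, a, a)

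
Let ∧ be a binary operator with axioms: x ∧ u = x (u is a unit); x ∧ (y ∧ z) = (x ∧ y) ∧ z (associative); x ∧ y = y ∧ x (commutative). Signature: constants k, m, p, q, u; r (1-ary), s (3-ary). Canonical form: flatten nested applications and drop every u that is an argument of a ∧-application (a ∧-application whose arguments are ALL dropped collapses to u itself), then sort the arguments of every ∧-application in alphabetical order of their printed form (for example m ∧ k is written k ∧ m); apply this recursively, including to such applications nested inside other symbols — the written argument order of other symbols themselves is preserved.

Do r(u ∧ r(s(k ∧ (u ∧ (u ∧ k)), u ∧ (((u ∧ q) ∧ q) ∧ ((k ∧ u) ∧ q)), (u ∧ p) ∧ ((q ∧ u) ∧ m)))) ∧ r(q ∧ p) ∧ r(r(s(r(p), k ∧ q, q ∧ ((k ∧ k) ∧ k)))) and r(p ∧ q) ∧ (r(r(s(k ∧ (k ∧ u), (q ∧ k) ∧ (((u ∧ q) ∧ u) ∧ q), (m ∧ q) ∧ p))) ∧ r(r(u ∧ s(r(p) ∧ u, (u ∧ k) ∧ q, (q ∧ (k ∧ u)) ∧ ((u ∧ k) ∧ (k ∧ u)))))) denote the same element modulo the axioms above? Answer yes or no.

Left:  r(u ∧ r(s(k ∧ (u ∧ (u ∧ k)), u ∧ (((u ∧ q) ∧ q) ∧ ((k ∧ u) ∧ q)), (u ∧ p) ∧ ((q ∧ u) ∧ m)))) ∧ r(q ∧ p) ∧ r(r(s(r(p), k ∧ q, q ∧ ((k ∧ k) ∧ k))))
  Canonicalize subterm:  r(u ∧ r(s(k ∧ (u ∧ (u ∧ k)), u ∧ (((u ∧ q) ∧ q) ∧ ((k ∧ u) ∧ q)), (u ∧ p) ∧ ((q ∧ u) ∧ m))))  →  r(r(s(k ∧ k, k ∧ q ∧ q ∧ q, m ∧ p ∧ q)))
  Canonicalize subterm:  r(q ∧ p)  →  r(p ∧ q)
  Canonicalize subterm:  r(r(s(r(p), k ∧ q, q ∧ ((k ∧ k) ∧ k))))  →  r(r(s(r(p), k ∧ q, k ∧ k ∧ k ∧ q)))
  Order the arguments:  r(p ∧ q) ∧ r(r(s(k ∧ k, k ∧ q ∧ q ∧ q, m ∧ p ∧ q))) ∧ r(r(s(r(p), k ∧ q, k ∧ k ∧ k ∧ q)))
Right:  r(p ∧ q) ∧ (r(r(s(k ∧ (k ∧ u), (q ∧ k) ∧ (((u ∧ q) ∧ u) ∧ q), (m ∧ q) ∧ p))) ∧ r(r(u ∧ s(r(p) ∧ u, (u ∧ k) ∧ q, (q ∧ (k ∧ u)) ∧ ((u ∧ k) ∧ (k ∧ u))))))
  Un-nest:  r(p ∧ q) ∧ r(r(s(k ∧ (k ∧ u), (q ∧ k) ∧ (((u ∧ q) ∧ u) ∧ q), (m ∧ q) ∧ p))) ∧ r(r(u ∧ s(r(p) ∧ u, (u ∧ k) ∧ q, (q ∧ (k ∧ u)) ∧ ((u ∧ k) ∧ (k ∧ u)))))
  Canonicalize subterm:  r(r(s(k ∧ (k ∧ u), (q ∧ k) ∧ (((u ∧ q) ∧ u) ∧ q), (m ∧ q) ∧ p)))  →  r(r(s(k ∧ k, k ∧ q ∧ q ∧ q, m ∧ p ∧ q)))
  Canonicalize subterm:  r(r(u ∧ s(r(p) ∧ u, (u ∧ k) ∧ q, (q ∧ (k ∧ u)) ∧ ((u ∧ k) ∧ (k ∧ u)))))  →  r(r(s(r(p), k ∧ q, k ∧ k ∧ k ∧ q)))
  Sort:  r(p ∧ q) ∧ r(r(s(k ∧ k, k ∧ q ∧ q ∧ q, m ∧ p ∧ q))) ∧ r(r(s(r(p), k ∧ q, k ∧ k ∧ k ∧ q)))

Answer: yes — both canonical forms are r(p ∧ q) ∧ r(r(s(k ∧ k, k ∧ q ∧ q ∧ q, m ∧ p ∧ q))) ∧ r(r(s(r(p), k ∧ q, k ∧ k ∧ k ∧ q)))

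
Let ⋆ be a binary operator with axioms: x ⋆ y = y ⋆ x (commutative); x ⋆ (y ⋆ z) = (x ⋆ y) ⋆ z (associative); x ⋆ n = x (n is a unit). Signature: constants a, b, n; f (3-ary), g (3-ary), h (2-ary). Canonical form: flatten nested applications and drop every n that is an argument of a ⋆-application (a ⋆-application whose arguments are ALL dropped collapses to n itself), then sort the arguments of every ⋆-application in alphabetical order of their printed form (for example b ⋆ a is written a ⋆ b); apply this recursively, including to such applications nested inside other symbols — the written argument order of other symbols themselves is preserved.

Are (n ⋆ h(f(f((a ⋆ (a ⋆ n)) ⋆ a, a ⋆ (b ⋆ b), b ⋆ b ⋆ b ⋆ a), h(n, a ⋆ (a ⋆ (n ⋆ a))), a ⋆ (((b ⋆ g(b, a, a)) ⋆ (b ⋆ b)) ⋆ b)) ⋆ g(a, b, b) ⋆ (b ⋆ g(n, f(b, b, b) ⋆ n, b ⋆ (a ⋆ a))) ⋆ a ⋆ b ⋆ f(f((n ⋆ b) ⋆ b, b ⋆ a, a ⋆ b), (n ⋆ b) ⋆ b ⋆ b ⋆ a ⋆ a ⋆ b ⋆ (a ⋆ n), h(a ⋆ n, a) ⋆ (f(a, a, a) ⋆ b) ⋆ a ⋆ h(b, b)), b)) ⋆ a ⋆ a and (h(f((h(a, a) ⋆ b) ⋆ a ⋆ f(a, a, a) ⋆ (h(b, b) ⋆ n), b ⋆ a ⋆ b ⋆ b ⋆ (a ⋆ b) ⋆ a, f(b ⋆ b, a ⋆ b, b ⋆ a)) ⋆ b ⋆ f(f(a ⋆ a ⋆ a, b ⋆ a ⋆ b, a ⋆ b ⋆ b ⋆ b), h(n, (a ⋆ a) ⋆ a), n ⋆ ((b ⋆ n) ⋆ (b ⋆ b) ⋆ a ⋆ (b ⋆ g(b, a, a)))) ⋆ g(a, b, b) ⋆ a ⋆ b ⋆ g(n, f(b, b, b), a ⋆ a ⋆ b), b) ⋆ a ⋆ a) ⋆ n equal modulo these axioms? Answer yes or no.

Left:  (n ⋆ h(f(f((a ⋆ (a ⋆ n)) ⋆ a, a ⋆ (b ⋆ b), b ⋆ b ⋆ b ⋆ a), h(n, a ⋆ (a ⋆ (n ⋆ a))), a ⋆ (((b ⋆ g(b, a, a)) ⋆ (b ⋆ b)) ⋆ b)) ⋆ g(a, b, b) ⋆ (b ⋆ g(n, f(b, b, b) ⋆ n, b ⋆ (a ⋆ a))) ⋆ a ⋆ b ⋆ f(f((n ⋆ b) ⋆ b, b ⋆ a, a ⋆ b), (n ⋆ b) ⋆ b ⋆ b ⋆ a ⋆ a ⋆ b ⋆ (a ⋆ n), h(a ⋆ n, a) ⋆ (f(a, a, a) ⋆ b) ⋆ a ⋆ h(b, b)), b)) ⋆ a ⋆ a
  Un-nest:  n ⋆ h(f(f((a ⋆ (a ⋆ n)) ⋆ a, a ⋆ (b ⋆ b), b ⋆ b ⋆ b ⋆ a), h(n, a ⋆ (a ⋆ (n ⋆ a))), a ⋆ (((b ⋆ g(b, a, a)) ⋆ (b ⋆ b)) ⋆ b)) ⋆ g(a, b, b) ⋆ (b ⋆ g(n, f(b, b, b) ⋆ n, b ⋆ (a ⋆ a))) ⋆ a ⋆ b ⋆ f(f((n ⋆ b) ⋆ b, b ⋆ a, a ⋆ b), (n ⋆ b) ⋆ b ⋆ b ⋆ a ⋆ a ⋆ b ⋆ (a ⋆ n), h(a ⋆ n, a) ⋆ (f(a, a, a) ⋆ b) ⋆ a ⋆ h(b, b)), b) ⋆ a ⋆ a
  Simplify inside:  h(f(f((a ⋆ (a ⋆ n)) ⋆ a, a ⋆ (b ⋆ b), b ⋆ b ⋆ b ⋆ a), h(n, a ⋆ (a ⋆ (n ⋆ a))), a ⋆ (((b ⋆ g(b, a, a)) ⋆ (b ⋆ b)) ⋆ b)) ⋆ g(a, b, b) ⋆ (b ⋆ g(n, f(b, b, b) ⋆ n, b ⋆ (a ⋆ a))) ⋆ a ⋆ b ⋆ f(f((n ⋆ b) ⋆ b, b ⋆ a, a ⋆ b), (n ⋆ b) ⋆ b ⋆ b ⋆ a ⋆ a ⋆ b ⋆ (a ⋆ n), h(a ⋆ n, a) ⋆ (f(a, a, a) ⋆ b) ⋆ a ⋆ h(b, b)), b)  →  h(a ⋆ b ⋆ b ⋆ f(f(a ⋆ a ⋆ a, a ⋆ b ⋆ b, a ⋆ b ⋆ b ⋆ b), h(n, a ⋆ a ⋆ a), a ⋆ b ⋆ b ⋆ b ⋆ b ⋆ g(b, a, a)) ⋆ f(f(b ⋆ b, a ⋆ b, a ⋆ b), a ⋆ a ⋆ a ⋆ b ⋆ b ⋆ b ⋆ b, a ⋆ b ⋆ f(a, a, a) ⋆ h(a, a) ⋆ h(b, b)) ⋆ g(a, b, b) ⋆ g(n, f(b, b, b), a ⋆ a ⋆ b), b)
  Unit:  drop n
  Order the arguments:  a ⋆ a ⋆ h(a ⋆ b ⋆ b ⋆ f(f(a ⋆ a ⋆ a, a ⋆ b ⋆ b, a ⋆ b ⋆ b ⋆ b), h(n, a ⋆ a ⋆ a), a ⋆ b ⋆ b ⋆ b ⋆ b ⋆ g(b, a, a)) ⋆ f(f(b ⋆ b, a ⋆ b, a ⋆ b), a ⋆ a ⋆ a ⋆ b ⋆ b ⋆ b ⋆ b, a ⋆ b ⋆ f(a, a, a) ⋆ h(a, a) ⋆ h(b, b)) ⋆ g(a, b, b) ⋆ g(n, f(b, b, b), a ⋆ a ⋆ b), b)
Right:  (h(f((h(a, a) ⋆ b) ⋆ a ⋆ f(a, a, a) ⋆ (h(b, b) ⋆ n), b ⋆ a ⋆ b ⋆ b ⋆ (a ⋆ b) ⋆ a, f(b ⋆ b, a ⋆ b, b ⋆ a)) ⋆ b ⋆ f(f(a ⋆ a ⋆ a, b ⋆ a ⋆ b, a ⋆ b ⋆ b ⋆ b), h(n, (a ⋆ a) ⋆ a), n ⋆ ((b ⋆ n) ⋆ (b ⋆ b) ⋆ a ⋆ (b ⋆ g(b, a, a)))) ⋆ g(a, b, b) ⋆ a ⋆ b ⋆ g(n, f(b, b, b), a ⋆ a ⋆ b), b) ⋆ a ⋆ a) ⋆ n
  Flatten:  h(f((h(a, a) ⋆ b) ⋆ a ⋆ f(a, a, a) ⋆ (h(b, b) ⋆ n), b ⋆ a ⋆ b ⋆ b ⋆ (a ⋆ b) ⋆ a, f(b ⋆ b, a ⋆ b, b ⋆ a)) ⋆ b ⋆ f(f(a ⋆ a ⋆ a, b ⋆ a ⋆ b, a ⋆ b ⋆ b ⋆ b), h(n, (a ⋆ a) ⋆ a), n ⋆ ((b ⋆ n) ⋆ (b ⋆ b) ⋆ a ⋆ (b ⋆ g(b, a, a)))) ⋆ g(a, b, b) ⋆ a ⋆ b ⋆ g(n, f(b, b, b), a ⋆ a ⋆ b), b) ⋆ a ⋆ a ⋆ n
  Inside:  h(f((h(a, a) ⋆ b) ⋆ a ⋆ f(a, a, a) ⋆ (h(b, b) ⋆ n), b ⋆ a ⋆ b ⋆ b ⋆ (a ⋆ b) ⋆ a, f(b ⋆ b, a ⋆ b, b ⋆ a)) ⋆ b ⋆ f(f(a ⋆ a ⋆ a, b ⋆ a ⋆ b, a ⋆ b ⋆ b ⋆ b), h(n, (a ⋆ a) ⋆ a), n ⋆ ((b ⋆ n) ⋆ (b ⋆ b) ⋆ a ⋆ (b ⋆ g(b, a, a)))) ⋆ g(a, b, b) ⋆ a ⋆ b ⋆ g(n, f(b, b, b), a ⋆ a ⋆ b), b)  →  h(a ⋆ b ⋆ b ⋆ f(a ⋆ b ⋆ f(a, a, a) ⋆ h(a, a) ⋆ h(b, b), a ⋆ a ⋆ a ⋆ b ⋆ b ⋆ b ⋆ b, f(b ⋆ b, a ⋆ b, a ⋆ b)) ⋆ f(f(a ⋆ a ⋆ a, a ⋆ b ⋆ b, a ⋆ b ⋆ b ⋆ b), h(n, a ⋆ a ⋆ a), a ⋆ b ⋆ b ⋆ b ⋆ b ⋆ g(b, a, a)) ⋆ g(a, b, b) ⋆ g(n, f(b, b, b), a ⋆ a ⋆ b), b)
  Units out:  drop n
  Sort arguments:  a ⋆ a ⋆ h(a ⋆ b ⋆ b ⋆ f(a ⋆ b ⋆ f(a, a, a) ⋆ h(a, a) ⋆ h(b, b), a ⋆ a ⋆ a ⋆ b ⋆ b ⋆ b ⋆ b, f(b ⋆ b, a ⋆ b, a ⋆ b)) ⋆ f(f(a ⋆ a ⋆ a, a ⋆ b ⋆ b, a ⋆ b ⋆ b ⋆ b), h(n, a ⋆ a ⋆ a), a ⋆ b ⋆ b ⋆ b ⋆ b ⋆ g(b, a, a)) ⋆ g(a, b, b) ⋆ g(n, f(b, b, b), a ⋆ a ⋆ b), b)

Answer: no — a ⋆ a ⋆ h(a ⋆ b ⋆ b ⋆ f(f(a ⋆ a ⋆ a, a ⋆ b ⋆ b, a ⋆ b ⋆ b ⋆ b), h(n, a ⋆ a ⋆ a), a ⋆ b ⋆ b ⋆ b ⋆ b ⋆ g(b, a, a)) ⋆ f(f(b ⋆ b, a ⋆ b, a ⋆ b), a ⋆ a ⋆ a ⋆ b ⋆ b ⋆ b ⋆ b, a ⋆ b ⋆ f(a, a, a) ⋆ h(a, a) ⋆ h(b, b)) ⋆ g(a, b, b) ⋆ g(n, f(b, b, b), a ⋆ a ⋆ b), b) vs a ⋆ a ⋆ h(a ⋆ b ⋆ b ⋆ f(a ⋆ b ⋆ f(a, a, a) ⋆ h(a, a) ⋆ h(b, b), a ⋆ a ⋆ a ⋆ b ⋆ b ⋆ b ⋆ b, f(b ⋆ b, a ⋆ b, a ⋆ b)) ⋆ f(f(a ⋆ a ⋆ a, a ⋆ b ⋆ b, a ⋆ b ⋆ b ⋆ b), h(n, a ⋆ a ⋆ a), a ⋆ b ⋆ b ⋆ b ⋆ b ⋆ g(b, a, a)) ⋆ g(a, b, b) ⋆ g(n, f(b, b, b), a ⋆ a ⋆ b), b)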